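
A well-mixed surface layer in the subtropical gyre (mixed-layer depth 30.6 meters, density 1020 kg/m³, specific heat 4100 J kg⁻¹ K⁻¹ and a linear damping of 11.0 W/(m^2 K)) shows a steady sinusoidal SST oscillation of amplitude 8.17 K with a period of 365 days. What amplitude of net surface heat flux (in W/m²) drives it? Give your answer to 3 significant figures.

227

Areal heat capacity C = ρ c_p D = 1020 × 4100 × 30.6 = 1.28×10^8 J m⁻² K⁻¹.
ω = 2π / 3.15×10^7 s = 1.99×10^-7 s⁻¹.
√((Cω)² + λ²) = √((25.5)² + 11.0²) = 27.8 W/(m²·K).
F₀ = A × √((Cω)²+λ²) = 8.17 × 27.8 = 227 W/m².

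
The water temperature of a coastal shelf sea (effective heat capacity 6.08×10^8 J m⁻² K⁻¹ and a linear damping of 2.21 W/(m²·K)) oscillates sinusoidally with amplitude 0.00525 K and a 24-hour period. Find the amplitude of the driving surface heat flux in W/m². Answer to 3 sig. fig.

Areal heat capacity C = 6.08×10^8 J m⁻² K⁻¹ (given).
ω = 2π / 86400 s = 7.27×10^-5 s⁻¹.
√((Cω)² + λ²) = √((44200)² + 2.21²) = 44200 W/(m²·K).
F₀ = A × √((Cω)²+λ²) = 0.00525 × 44200 = 232 W/m².

232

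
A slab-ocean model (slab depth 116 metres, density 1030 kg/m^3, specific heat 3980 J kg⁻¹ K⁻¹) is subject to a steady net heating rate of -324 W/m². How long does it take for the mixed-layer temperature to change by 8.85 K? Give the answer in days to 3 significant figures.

Areal heat capacity C = ρ c_p D = 1030 × 3980 × 116 = 4.76×10^8 J m⁻² K⁻¹.
Time required: Δt = C ΔT / F = 4.76×10^8 × -8.85 / -324 = 1.30×10^7 s.
In days: 1.30×10^7 s / (86400 s/day) = 150 days.

150 days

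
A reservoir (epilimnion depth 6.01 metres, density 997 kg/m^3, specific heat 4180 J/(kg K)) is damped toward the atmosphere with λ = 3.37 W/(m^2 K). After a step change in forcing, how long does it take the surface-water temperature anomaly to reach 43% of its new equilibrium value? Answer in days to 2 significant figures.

Areal heat capacity C = ρ c_p D = 997 × 4180 × 6.01 = 2.50×10^7 J m⁻² K⁻¹.
τ = C / λ = 2.50×10^7 / 3.37 = 7.43×10^6 s.
Fraction reached: 1 − e^(−t/τ) = 0.43 ⇒ t = −τ ln(1 − 0.43) = τ × 0.562.
t = 4.18×10^6 s = 48.4 days.

48 days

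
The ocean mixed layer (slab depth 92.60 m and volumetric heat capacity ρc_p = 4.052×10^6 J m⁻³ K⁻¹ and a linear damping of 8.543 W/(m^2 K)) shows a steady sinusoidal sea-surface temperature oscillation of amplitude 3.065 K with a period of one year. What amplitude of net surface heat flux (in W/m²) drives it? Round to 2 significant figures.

230

Areal heat capacity C = ρc_p × D = 4.052×10^6 × 92.60 = 3.75×10^8 J m⁻² K⁻¹.
ω = 2π / 3.15×10^7 s = 1.99×10^-7 s⁻¹.
√((Cω)² + λ²) = √((74.8)² + 8.543²) = 75.2 W/(m²·K).
F₀ = A × √((Cω)²+λ²) = 3.065 × 75.2 = 231 W/m².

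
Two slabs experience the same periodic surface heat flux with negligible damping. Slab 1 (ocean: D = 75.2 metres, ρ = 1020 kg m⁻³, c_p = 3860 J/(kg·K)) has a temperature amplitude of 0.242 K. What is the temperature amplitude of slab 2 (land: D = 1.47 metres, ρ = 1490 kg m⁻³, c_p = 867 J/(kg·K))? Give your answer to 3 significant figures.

37.7 K

C_ocean = 2.96×10^8 J/(m²·K); C_land = 1.90×10^6 J/(m²·K).
A ∝ 1/C ⇒ A_land = A_ocean × C_ocean/C_land = 0.242 × 156 = 37.7 K.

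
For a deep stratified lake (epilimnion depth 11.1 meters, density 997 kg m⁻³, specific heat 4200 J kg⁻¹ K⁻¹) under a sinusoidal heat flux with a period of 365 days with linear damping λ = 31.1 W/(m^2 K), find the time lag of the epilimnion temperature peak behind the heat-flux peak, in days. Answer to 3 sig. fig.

16.8 days

Areal heat capacity C = ρ c_p D = 997 × 4200 × 11.1 = 4.65×10^7 J/(m^2 K).
ω = 2π / 3.15×10^7 s = 1.99×10^-7 s⁻¹.
Phase lag φ = arctan(Cω/λ) = arctan(9.26/31.1) = 0.289 rad.
Time lag = φ / ω = 0.289 / 1.99×10^-7 = 1.45×10^6 s = 16.8 days.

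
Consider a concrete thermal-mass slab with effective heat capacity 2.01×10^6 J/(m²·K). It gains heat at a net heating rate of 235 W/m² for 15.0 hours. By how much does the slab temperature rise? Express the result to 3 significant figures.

Areal heat capacity C = 2.01×10^6 J/(m²·K) (given).
Net heat input Q = F Δt = 235 × (15.0 hours × 3600 s/hour) = 1.27×10^7 J/m².
ΔT = Q / C = 1.27×10^7 / 2.01×10^6 = 6.31 K.

6.31 K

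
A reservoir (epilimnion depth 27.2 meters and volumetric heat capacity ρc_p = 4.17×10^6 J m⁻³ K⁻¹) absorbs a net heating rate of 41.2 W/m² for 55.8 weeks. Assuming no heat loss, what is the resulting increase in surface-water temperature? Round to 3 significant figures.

12.3 K

Areal heat capacity C = ρc_p × D = 4.17×10^6 × 27.2 = 1.13×10^8 J m⁻² K⁻¹.
Net heat input Q = F Δt = 41.2 × (55.8 weeks × 6.048×10^5 s/week) = 1.39×10^9 J/m².
ΔT = Q / C = 1.39×10^9 / 1.13×10^8 = 12.3 K.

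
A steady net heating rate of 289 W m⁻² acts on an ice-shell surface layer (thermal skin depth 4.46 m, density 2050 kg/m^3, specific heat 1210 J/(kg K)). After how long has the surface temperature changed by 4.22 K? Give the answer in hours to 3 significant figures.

Areal heat capacity C = ρ c_p D = 2050 × 1210 × 4.46 = 1.11×10^7 J/(m^2 K).
Time required: Δt = C ΔT / F = 1.11×10^7 × 4.22 / 289 = 1.62×10^5 s.
In hours: 1.62×10^5 s / (3600 s/hour) = 44.9 hours.

44.9 hours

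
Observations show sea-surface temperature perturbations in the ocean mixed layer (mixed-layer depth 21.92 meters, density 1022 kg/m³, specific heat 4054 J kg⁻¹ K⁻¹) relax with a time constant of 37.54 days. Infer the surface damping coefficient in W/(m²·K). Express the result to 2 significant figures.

28

Areal heat capacity C = ρ c_p D = 1022 × 4054 × 21.92 = 9.08×10^7 J/(m^2 K).
τ = 37.54 days = 3.24×10^6 s.
λ = C / τ = 9.08×10^7 / 3.24×10^6 = 28.0 W/(m²·K).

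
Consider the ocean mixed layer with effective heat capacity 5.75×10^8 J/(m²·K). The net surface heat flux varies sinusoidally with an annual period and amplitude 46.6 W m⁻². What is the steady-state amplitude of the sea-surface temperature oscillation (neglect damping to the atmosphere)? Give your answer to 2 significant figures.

0.41 K

Areal heat capacity C = 5.75×10^8 J/(m²·K) (given).
Angular frequency ω = 2π / T = 2π / 3.15×10^7 s = 1.99×10^-7 s⁻¹.
Cω = 5.75×10^8 × 1.99×10^-7 = 115 W/(m²·K).
Amplitude A = F₀ / (Cω) = 46.6 / 115 = 0.407 K.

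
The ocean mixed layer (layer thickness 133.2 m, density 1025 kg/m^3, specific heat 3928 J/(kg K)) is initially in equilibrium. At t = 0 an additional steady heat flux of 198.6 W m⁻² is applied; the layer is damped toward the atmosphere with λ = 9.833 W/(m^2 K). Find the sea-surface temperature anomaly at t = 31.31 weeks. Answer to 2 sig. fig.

5.9 K

Areal heat capacity C = ρ c_p D = 1025 × 3928 × 133.2 = 5.36×10^8 J/(m²·K).
τ = C / λ = 5.36×10^8 / 9.833 = 5.45×10^7 s.
Equilibrium anomaly ΔT_eq = F / λ = 198.6 / 9.833 = 20.2 K.
t = 31.31 weeks = 1.89×10^7 s, so t/τ = 0.347.
ΔT(t) = ΔT_eq (1 − e^(−t/τ)) = 20.2 × (1 − e^−0.347) = 5.92 K.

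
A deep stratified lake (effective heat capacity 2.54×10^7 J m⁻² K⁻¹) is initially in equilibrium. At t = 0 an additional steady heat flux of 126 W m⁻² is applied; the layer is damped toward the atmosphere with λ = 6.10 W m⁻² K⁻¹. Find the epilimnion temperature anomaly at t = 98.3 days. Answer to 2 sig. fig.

18 K

Areal heat capacity C = 2.54×10^7 J m⁻² K⁻¹ (given).
τ = C / λ = 2.54×10^7 / 6.10 = 4.16×10^6 s.
Equilibrium anomaly ΔT_eq = F / λ = 126 / 6.10 = 20.7 K.
t = 98.3 days = 8.49×10^6 s, so t/τ = 2.04.
ΔT(t) = ΔT_eq (1 − e^(−t/τ)) = 20.7 × (1 − e^−2.04) = 18.0 K.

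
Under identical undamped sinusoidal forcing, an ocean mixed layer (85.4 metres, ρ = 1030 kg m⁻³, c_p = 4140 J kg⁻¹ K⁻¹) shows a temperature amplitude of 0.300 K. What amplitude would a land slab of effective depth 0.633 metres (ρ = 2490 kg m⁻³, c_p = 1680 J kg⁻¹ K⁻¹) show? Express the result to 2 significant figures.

41 K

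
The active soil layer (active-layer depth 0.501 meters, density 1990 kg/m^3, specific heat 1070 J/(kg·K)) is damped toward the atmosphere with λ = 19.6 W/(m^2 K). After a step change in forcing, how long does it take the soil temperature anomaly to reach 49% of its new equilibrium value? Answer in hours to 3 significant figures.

10.2 hours

Areal heat capacity C = ρ c_p D = 1990 × 1070 × 0.501 = 1.07×10^6 J m⁻² K⁻¹.
τ = C / λ = 1.07×10^6 / 19.6 = 54400 s.
Fraction reached: 1 − e^(−t/τ) = 0.49 ⇒ t = −τ ln(1 − 0.49) = τ × 0.673.
t = 36600 s = 10.2 hours.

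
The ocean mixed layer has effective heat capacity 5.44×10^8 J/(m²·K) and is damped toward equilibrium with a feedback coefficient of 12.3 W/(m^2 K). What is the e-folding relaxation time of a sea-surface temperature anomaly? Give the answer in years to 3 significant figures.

Areal heat capacity C = 5.44×10^8 J/(m²·K) (given).
Relaxation time τ = C / λ = 5.44×10^8 / 12.3 = 4.42×10^7 s.
In years: 4.42×10^7 s / (3.156×10^7 s/year) = 1.40 years.

1.40 years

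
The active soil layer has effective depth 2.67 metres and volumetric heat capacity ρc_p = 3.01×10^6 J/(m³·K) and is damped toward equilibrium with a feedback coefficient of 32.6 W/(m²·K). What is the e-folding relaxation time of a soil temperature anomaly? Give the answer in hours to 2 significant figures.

Areal heat capacity C = ρc_p × D = 3.01×10^6 × 2.67 = 8.04×10^6 J m⁻² K⁻¹.
Relaxation time τ = C / λ = 8.04×10^6 / 32.6 = 2.47×10^5 s.
In hours: 2.47×10^5 s / (3600 s/hour) = 68.5 hours.

68 hours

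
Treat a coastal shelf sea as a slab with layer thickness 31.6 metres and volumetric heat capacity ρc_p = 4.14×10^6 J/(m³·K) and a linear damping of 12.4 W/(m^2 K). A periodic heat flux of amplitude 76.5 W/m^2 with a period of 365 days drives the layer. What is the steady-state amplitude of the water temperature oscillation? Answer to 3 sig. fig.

2.65 K

Areal heat capacity C = ρc_p × D = 4.14×10^6 × 31.6 = 1.31×10^8 J m⁻² K⁻¹.
Angular frequency ω = 2π / T = 2π / 3.15×10^7 s = 1.99×10^-7 s⁻¹.
√((Cω)² + λ²) = √((26.1)² + 12.4²) = 28.9 W/(m²·K).
Amplitude A = F₀ / √((Cω)²+λ²) = 76.5 / 28.9 = 2.65 K.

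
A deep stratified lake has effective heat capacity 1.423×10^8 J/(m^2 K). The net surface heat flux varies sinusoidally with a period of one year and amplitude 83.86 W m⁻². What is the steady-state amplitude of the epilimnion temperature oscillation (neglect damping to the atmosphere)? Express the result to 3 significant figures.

Areal heat capacity C = 1.423×10^8 J/(m^2 K) (given).
Angular frequency ω = 2π / T = 2π / 3.15×10^7 s = 1.99×10^-7 s⁻¹.
Cω = 1.42×10^8 × 1.99×10^-7 = 28.4 W/(m²·K).
Amplitude A = F₀ / (Cω) = 83.86 / 28.4 = 2.96 K.

2.96 K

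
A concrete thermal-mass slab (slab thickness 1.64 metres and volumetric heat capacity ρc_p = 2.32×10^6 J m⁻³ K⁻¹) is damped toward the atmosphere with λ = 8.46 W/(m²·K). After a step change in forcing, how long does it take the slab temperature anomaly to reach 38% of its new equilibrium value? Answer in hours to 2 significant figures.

60 hours

Areal heat capacity C = ρc_p × D = 2.32×10^6 × 1.64 = 3.80×10^6 J m⁻² K⁻¹.
τ = C / λ = 3.80×10^6 / 8.46 = 4.50×10^5 s.
Fraction reached: 1 − e^(−t/τ) = 0.38 ⇒ t = −τ ln(1 − 0.38) = τ × 0.478.
t = 2.15×10^5 s = 59.7 hours.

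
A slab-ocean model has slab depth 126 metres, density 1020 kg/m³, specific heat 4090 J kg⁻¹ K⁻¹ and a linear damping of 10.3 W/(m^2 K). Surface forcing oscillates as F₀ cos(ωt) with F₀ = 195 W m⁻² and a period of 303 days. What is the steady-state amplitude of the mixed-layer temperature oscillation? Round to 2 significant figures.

Areal heat capacity C = ρ c_p D = 1020 × 4090 × 126 = 5.26×10^8 J/(m²·K).
Angular frequency ω = 2π / T = 2π / 2.62×10^7 s = 2.40×10^-7 s⁻¹.
√((Cω)² + λ²) = √((126)² + 10.3²) = 127 W/(m²·K).
Amplitude A = F₀ / √((Cω)²+λ²) = 195 / 127 = 1.54 K.

1.5 K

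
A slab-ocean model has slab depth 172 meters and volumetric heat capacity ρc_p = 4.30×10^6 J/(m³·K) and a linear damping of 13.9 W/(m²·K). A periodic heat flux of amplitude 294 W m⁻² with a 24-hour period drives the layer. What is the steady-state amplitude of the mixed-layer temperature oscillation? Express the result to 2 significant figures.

0.0055 K

Areal heat capacity C = ρc_p × D = 4.30×10^6 × 172 = 7.40×10^8 J/(m²·K).
Angular frequency ω = 2π / T = 2π / 86400 s = 7.27×10^-5 s⁻¹.
√((Cω)² + λ²) = √((53800)² + 13.9²) = 53800 W/(m²·K).
Amplitude A = F₀ / √((Cω)²+λ²) = 294 / 53800 = 0.00547 K.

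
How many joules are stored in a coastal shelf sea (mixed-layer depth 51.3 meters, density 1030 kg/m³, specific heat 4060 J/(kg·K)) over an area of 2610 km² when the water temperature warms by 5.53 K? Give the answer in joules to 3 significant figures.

3.10×10^18 J

Areal heat capacity C = ρ c_p D = 1030 × 4060 × 51.3 = 2.15×10^8 J m⁻² K⁻¹.
Heat per unit area: q = C ΔT = 2.15×10^8 × 5.53 = 1.19×10^9 J/m².
Total heat: Q = q × A = 1.19×10^9 × (2610 × 10⁶ m²) = 3.10×10^18 J.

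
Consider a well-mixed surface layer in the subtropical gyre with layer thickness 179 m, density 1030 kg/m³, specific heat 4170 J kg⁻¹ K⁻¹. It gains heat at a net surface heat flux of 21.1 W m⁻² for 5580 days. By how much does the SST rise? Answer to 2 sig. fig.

Areal heat capacity C = ρ c_p D = 1030 × 4170 × 179 = 7.69×10^8 J/(m²·K).
Net heat input Q = F Δt = 21.1 × (5580 days × 86400 s/day) = 1.02×10^10 J/m².
ΔT = Q / C = 1.02×10^10 / 7.69×10^8 = 13.2 K.

13 K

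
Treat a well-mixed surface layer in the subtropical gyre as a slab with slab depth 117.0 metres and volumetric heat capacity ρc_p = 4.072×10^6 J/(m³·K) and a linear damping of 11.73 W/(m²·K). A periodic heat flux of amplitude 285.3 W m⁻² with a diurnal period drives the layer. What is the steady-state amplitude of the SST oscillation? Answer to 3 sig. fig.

Areal heat capacity C = ρc_p × D = 4.072×10^6 × 117.0 = 4.76×10^8 J m⁻² K⁻¹.
Angular frequency ω = 2π / T = 2π / 86400 s = 7.27×10^-5 s⁻¹.
√((Cω)² + λ²) = √((34600)² + 11.73²) = 34600 W/(m²·K).
Amplitude A = F₀ / √((Cω)²+λ²) = 285.3 / 34600 = 0.00823 K.

0.00823 K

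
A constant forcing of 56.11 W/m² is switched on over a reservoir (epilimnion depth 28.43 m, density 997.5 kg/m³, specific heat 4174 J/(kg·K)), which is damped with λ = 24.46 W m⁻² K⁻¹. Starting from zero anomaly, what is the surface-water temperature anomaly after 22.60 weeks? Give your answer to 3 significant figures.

Areal heat capacity C = ρ c_p D = 997.5 × 4174 × 28.43 = 1.18×10^8 J/(m^2 K).
τ = C / λ = 1.18×10^8 / 24.46 = 4.84×10^6 s.
Equilibrium anomaly ΔT_eq = F / λ = 56.11 / 24.46 = 2.29 K.
t = 22.60 weeks = 1.37×10^7 s, so t/τ = 2.82.
ΔT(t) = ΔT_eq (1 − e^(−t/τ)) = 2.29 × (1 − e^−2.82) = 2.16 K.

2.16 K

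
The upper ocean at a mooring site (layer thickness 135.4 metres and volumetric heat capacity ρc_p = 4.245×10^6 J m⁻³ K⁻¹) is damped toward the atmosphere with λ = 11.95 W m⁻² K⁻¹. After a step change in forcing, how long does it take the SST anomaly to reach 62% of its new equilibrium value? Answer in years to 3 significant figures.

1.47 years

Areal heat capacity C = ρc_p × D = 4.245×10^6 × 135.4 = 5.75×10^8 J/(m^2 K).
τ = C / λ = 5.75×10^8 / 11.95 = 4.81×10^7 s.
Fraction reached: 1 − e^(−t/τ) = 0.62 ⇒ t = −τ ln(1 − 0.62) = τ × 0.968.
t = 4.65×10^7 s = 1.47 years.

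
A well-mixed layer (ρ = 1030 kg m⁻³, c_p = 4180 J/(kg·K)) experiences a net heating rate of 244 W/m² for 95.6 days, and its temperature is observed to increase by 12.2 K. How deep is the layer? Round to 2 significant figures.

38 m

Heat input Q = F Δt = 244 × 8.26×10^6 s = 2.02×10^9 J/m².
Required areal heat capacity C = Q / ΔT = 1.65×10^8 J/(m²·K).
Depth D = C / (ρ c_p) = 1.65×10^8 / (1030 × 4180) = 38.4 m.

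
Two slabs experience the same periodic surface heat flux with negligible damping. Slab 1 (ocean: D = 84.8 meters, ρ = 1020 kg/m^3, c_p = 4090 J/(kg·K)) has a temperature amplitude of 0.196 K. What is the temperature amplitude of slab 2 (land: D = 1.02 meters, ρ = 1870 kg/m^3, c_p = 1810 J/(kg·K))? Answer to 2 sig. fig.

20 K

C_ocean = 3.54×10^8 J/(m²·K); C_land = 3.45×10^6 J/(m²·K).
A ∝ 1/C ⇒ A_land = A_ocean × C_ocean/C_land = 0.196 × 102 = 20.1 K.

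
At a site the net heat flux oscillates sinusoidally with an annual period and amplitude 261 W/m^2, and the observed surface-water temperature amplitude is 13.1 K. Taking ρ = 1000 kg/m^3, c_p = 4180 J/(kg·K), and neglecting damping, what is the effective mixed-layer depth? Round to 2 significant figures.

ω = 2π / 3.15×10^7 s = 1.99×10^-7 s⁻¹.
Required C = F₀ / (A ω) = 261 / (13.1 × 1.99×10^-7) = 1.00×10^8 J/(m²·K).
D = C / (ρ c_p) = 1.00×10^8 / (1000 × 4180) = 23.9 m.

24 m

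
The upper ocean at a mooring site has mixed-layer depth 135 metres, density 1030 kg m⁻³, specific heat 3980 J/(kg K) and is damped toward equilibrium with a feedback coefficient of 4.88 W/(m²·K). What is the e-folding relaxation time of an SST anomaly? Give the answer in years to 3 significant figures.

Areal heat capacity C = ρ c_p D = 1030 × 3980 × 135 = 5.53×10^8 J/(m^2 K).
Relaxation time τ = C / λ = 5.53×10^8 / 4.88 = 1.13×10^8 s.
In years: 1.13×10^8 s / (3.156×10^7 s/year) = 3.59 years.

3.59 years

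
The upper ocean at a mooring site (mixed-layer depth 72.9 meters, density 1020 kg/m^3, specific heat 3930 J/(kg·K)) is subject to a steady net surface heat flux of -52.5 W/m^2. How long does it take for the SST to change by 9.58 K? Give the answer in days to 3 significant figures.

617 days

Areal heat capacity C = ρ c_p D = 1020 × 3930 × 72.9 = 2.92×10^8 J m⁻² K⁻¹.
Time required: Δt = C ΔT / F = 2.92×10^8 × -9.58 / -52.5 = 5.33×10^7 s.
In days: 5.33×10^7 s / (86400 s/day) = 617 days.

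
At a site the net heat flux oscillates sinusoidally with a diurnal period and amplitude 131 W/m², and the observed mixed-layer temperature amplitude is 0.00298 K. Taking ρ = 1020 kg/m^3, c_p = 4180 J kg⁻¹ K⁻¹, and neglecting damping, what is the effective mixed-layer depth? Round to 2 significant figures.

ω = 2π / 86400 s = 7.27×10^-5 s⁻¹.
Required C = F₀ / (A ω) = 131 / (0.00298 × 7.27×10^-5) = 6.04×10^8 J/(m²·K).
D = C / (ρ c_p) = 6.04×10^8 / (1020 × 4180) = 142 m.

140 m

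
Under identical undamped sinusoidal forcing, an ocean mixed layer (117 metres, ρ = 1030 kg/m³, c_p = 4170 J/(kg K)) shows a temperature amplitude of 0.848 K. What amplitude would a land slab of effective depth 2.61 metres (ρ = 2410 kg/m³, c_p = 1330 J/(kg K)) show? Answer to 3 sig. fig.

50.9 K

C_ocean = 5.03×10^8 J/(m²·K); C_land = 8.37×10^6 J/(m²·K).
A ∝ 1/C ⇒ A_land = A_ocean × C_ocean/C_land = 0.848 × 60.1 = 50.9 K.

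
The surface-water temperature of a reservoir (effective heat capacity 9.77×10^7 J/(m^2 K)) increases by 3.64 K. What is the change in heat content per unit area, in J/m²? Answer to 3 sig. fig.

3.56×10^8

Areal heat capacity C = 9.77×10^7 J/(m^2 K) (given).
ΔQ = C ΔT = 9.77×10^7 × 3.64 = 3.56×10^8 J/m².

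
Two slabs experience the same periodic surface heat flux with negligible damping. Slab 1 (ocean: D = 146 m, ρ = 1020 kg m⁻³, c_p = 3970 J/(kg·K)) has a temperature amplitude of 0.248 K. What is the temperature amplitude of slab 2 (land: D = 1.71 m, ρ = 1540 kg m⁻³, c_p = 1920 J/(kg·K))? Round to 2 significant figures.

C_ocean = 5.91×10^8 J/(m²·K); C_land = 5.06×10^6 J/(m²·K).
A ∝ 1/C ⇒ A_land = A_ocean × C_ocean/C_land = 0.248 × 117 = 29.0 K.

29 K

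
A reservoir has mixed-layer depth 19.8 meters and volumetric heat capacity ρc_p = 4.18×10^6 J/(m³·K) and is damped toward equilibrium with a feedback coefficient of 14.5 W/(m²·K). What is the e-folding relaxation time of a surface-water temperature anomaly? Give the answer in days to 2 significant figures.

66 days

Areal heat capacity C = ρc_p × D = 4.18×10^6 × 19.8 = 8.28×10^7 J m⁻² K⁻¹.
Relaxation time τ = C / λ = 8.28×10^7 / 14.5 = 5.71×10^6 s.
In days: 5.71×10^6 s / (86400 s/day) = 66.1 days.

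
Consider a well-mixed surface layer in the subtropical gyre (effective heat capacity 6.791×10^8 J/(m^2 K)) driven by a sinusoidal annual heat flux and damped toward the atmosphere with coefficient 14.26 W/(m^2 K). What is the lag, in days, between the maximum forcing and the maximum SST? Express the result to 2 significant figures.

85 days

Areal heat capacity C = 6.791×10^8 J/(m^2 K) (given).
ω = 2π / 3.15×10^7 s = 1.99×10^-7 s⁻¹.
Phase lag φ = arctan(Cω/λ) = arctan(135/14.26) = 1.47 rad.
Time lag = φ / ω = 1.47 / 1.99×10^-7 = 7.36×10^6 s = 85.2 days.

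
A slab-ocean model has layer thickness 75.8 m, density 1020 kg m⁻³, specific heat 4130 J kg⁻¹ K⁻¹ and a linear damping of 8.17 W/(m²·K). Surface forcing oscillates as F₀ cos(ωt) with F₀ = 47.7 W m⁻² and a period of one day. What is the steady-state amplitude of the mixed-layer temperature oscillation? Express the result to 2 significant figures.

Areal heat capacity C = ρ c_p D = 1020 × 4130 × 75.8 = 3.19×10^8 J/(m²·K).
Angular frequency ω = 2π / T = 2π / 86400 s = 7.27×10^-5 s⁻¹.
√((Cω)² + λ²) = √((23200)² + 8.17²) = 23200 W/(m²·K).
Amplitude A = F₀ / √((Cω)²+λ²) = 47.7 / 23200 = 0.00205 K.

0.0021 K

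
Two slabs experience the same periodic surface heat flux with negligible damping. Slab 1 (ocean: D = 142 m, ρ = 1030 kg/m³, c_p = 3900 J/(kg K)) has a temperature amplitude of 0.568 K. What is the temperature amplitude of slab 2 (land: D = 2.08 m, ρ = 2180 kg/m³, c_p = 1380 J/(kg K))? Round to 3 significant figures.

51.8 K

C_ocean = 5.70×10^8 J/(m²·K); C_land = 6.26×10^6 J/(m²·K).
A ∝ 1/C ⇒ A_land = A_ocean × C_ocean/C_land = 0.568 × 91.2 = 51.8 K.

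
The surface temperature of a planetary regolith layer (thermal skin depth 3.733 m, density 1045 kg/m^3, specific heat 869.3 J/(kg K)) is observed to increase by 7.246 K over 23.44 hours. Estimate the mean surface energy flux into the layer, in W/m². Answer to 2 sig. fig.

290

Areal heat capacity C = ρ c_p D = 1045 × 869.3 × 3.733 = 3.39×10^6 J/(m^2 K).
Required heat per unit area: Q = C ΔT = 3.39×10^6 × 7.246 = 2.46×10^7 J/m².
Flux F = Q / Δt = 2.46×10^7 / 84400 s = 291 W/m².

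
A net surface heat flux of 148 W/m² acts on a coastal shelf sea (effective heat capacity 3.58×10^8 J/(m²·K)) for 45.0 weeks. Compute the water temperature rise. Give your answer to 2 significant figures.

11 K

Areal heat capacity C = 3.58×10^8 J/(m²·K) (given).
Net heat input Q = F Δt = 148 × (45.0 weeks × 6.048×10^5 s/week) = 4.03×10^9 J/m².
ΔT = Q / C = 4.03×10^9 / 3.58×10^8 = 11.3 K.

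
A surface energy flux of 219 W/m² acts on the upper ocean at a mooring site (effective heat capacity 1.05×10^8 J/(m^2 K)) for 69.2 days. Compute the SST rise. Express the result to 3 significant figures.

Areal heat capacity C = 1.05×10^8 J/(m^2 K) (given).
Net heat input Q = F Δt = 219 × (69.2 days × 86400 s/day) = 1.31×10^9 J/m².
ΔT = Q / C = 1.31×10^9 / 1.05×10^8 = 12.5 K.

12.5 K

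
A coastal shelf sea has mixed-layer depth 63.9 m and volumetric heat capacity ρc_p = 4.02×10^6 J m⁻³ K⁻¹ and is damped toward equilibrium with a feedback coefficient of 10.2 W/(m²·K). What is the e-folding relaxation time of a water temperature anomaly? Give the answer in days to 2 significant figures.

290 days

Areal heat capacity C = ρc_p × D = 4.02×10^6 × 63.9 = 2.57×10^8 J m⁻² K⁻¹.
Relaxation time τ = C / λ = 2.57×10^8 / 10.2 = 2.52×10^7 s.
In days: 2.52×10^7 s / (86400 s/day) = 291 days.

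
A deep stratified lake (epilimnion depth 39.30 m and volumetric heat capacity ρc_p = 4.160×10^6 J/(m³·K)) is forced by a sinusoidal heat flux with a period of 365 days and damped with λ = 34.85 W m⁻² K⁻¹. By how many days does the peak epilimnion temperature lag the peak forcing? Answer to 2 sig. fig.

Areal heat capacity C = ρc_p × D = 4.160×10^6 × 39.30 = 1.63×10^8 J/(m^2 K).
ω = 2π / 3.15×10^7 s = 1.99×10^-7 s⁻¹.
Phase lag φ = arctan(Cω/λ) = arctan(32.6/34.85) = 0.752 rad.
Time lag = φ / ω = 0.752 / 1.99×10^-7 = 3.77×10^6 s = 43.7 days.

44 days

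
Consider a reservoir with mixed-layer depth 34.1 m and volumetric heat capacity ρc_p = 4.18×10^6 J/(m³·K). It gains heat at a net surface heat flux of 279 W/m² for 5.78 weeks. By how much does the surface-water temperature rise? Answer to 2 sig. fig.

6.8 K

Areal heat capacity C = ρc_p × D = 4.18×10^6 × 34.1 = 1.43×10^8 J/(m^2 K).
Net heat input Q = F Δt = 279 × (5.78 weeks × 6.048×10^5 s/week) = 9.75×10^8 J/m².
ΔT = Q / C = 9.75×10^8 / 1.43×10^8 = 6.84 K.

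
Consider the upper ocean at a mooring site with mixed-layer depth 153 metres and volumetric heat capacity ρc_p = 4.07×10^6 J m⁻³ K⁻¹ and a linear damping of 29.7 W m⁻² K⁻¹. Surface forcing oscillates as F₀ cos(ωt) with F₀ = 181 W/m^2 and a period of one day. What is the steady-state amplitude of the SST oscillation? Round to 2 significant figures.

0.0040 K

Areal heat capacity C = ρc_p × D = 4.07×10^6 × 153 = 6.23×10^8 J m⁻² K⁻¹.
Angular frequency ω = 2π / T = 2π / 86400 s = 7.27×10^-5 s⁻¹.
√((Cω)² + λ²) = √((45300)² + 29.7²) = 45300 W/(m²·K).
Amplitude A = F₀ / √((Cω)²+λ²) = 181 / 45300 = 0.00400 K.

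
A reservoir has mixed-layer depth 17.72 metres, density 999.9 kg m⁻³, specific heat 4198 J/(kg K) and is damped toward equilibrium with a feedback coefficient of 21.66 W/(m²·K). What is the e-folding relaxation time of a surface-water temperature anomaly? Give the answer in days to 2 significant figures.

Areal heat capacity C = ρ c_p D = 999.9 × 4198 × 17.72 = 7.44×10^7 J/(m^2 K).
Relaxation time τ = C / λ = 7.44×10^7 / 21.66 = 3.43×10^6 s.
In days: 3.43×10^6 s / (86400 s/day) = 39.7 days.

40 days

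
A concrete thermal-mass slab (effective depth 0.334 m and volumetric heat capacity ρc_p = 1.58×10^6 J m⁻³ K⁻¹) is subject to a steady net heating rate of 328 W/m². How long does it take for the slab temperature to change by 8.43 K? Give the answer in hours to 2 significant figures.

3.8 hours

Areal heat capacity C = ρc_p × D = 1.58×10^6 × 0.334 = 5.28×10^5 J/(m^2 K).
Time required: Δt = C ΔT / F = 5.28×10^5 × 8.43 / 328 = 13600 s.
In hours: 13600 s / (3600 s/hour) = 3.77 hours.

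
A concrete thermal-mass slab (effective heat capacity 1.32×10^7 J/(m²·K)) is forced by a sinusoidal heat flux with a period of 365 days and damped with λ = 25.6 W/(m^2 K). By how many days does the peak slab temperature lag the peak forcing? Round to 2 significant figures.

Areal heat capacity C = 1.32×10^7 J/(m²·K) (given).
ω = 2π / 3.15×10^7 s = 1.99×10^-7 s⁻¹.
Phase lag φ = arctan(Cω/λ) = arctan(2.63/25.6) = 0.102 rad.
Time lag = φ / ω = 0.102 / 1.99×10^-7 = 5.14×10^5 s = 5.95 days.

5.9 days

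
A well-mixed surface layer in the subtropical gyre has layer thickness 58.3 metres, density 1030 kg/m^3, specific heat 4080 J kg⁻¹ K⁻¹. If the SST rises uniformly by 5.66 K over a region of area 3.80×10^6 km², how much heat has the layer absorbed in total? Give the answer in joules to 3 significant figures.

5.27×10^21 J

Areal heat capacity C = ρ c_p D = 1030 × 4080 × 58.3 = 2.45×10^8 J m⁻² K⁻¹.
Heat per unit area: q = C ΔT = 2.45×10^8 × 5.66 = 1.39×10^9 J/m².
Total heat: Q = q × A = 1.39×10^9 × (3.80×10^6 × 10⁶ m²) = 5.27×10^21 J.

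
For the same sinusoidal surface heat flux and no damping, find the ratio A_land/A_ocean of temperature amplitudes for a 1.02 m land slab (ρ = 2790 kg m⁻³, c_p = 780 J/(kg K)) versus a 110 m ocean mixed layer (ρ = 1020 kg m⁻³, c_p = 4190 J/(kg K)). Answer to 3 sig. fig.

C_ocean = 1020 × 4190 × 110 = 4.70×10^8 J/(m²·K).
C_land = 2790 × 780 × 1.02 = 2.22×10^6 J/(m²·K).
Undamped amplitude ∝ 1/C, so A_land/A_ocean = C_ocean/C_land = 212.

212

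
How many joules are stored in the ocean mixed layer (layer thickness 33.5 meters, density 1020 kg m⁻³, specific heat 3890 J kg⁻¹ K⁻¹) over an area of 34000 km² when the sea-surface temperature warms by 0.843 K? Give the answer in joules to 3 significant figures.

Areal heat capacity C = ρ c_p D = 1020 × 3890 × 33.5 = 1.33×10^8 J m⁻² K⁻¹.
Heat per unit area: q = C ΔT = 1.33×10^8 × 0.843 = 1.12×10^8 J/m².
Total heat: Q = q × A = 1.12×10^8 × (34000 × 10⁶ m²) = 3.81×10^18 J.

3.81×10^18 J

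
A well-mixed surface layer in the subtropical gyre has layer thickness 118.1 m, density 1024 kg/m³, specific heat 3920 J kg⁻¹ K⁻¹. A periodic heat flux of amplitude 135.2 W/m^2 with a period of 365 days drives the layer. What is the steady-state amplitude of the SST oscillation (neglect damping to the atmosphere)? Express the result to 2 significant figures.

Areal heat capacity C = ρ c_p D = 1024 × 3920 × 118.1 = 4.74×10^8 J/(m²·K).
Angular frequency ω = 2π / T = 2π / 3.15×10^7 s = 1.99×10^-7 s⁻¹.
Cω = 4.74×10^8 × 1.99×10^-7 = 94.5 W/(m²·K).
Amplitude A = F₀ / (Cω) = 135.2 / 94.5 = 1.43 K.

1.4 K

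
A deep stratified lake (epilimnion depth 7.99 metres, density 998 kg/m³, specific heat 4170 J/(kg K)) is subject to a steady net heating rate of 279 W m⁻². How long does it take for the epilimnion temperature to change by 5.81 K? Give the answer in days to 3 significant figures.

8.01 days

Areal heat capacity C = ρ c_p D = 998 × 4170 × 7.99 = 3.33×10^7 J m⁻² K⁻¹.
Time required: Δt = C ΔT / F = 3.33×10^7 × 5.81 / 279 = 6.92×10^5 s.
In days: 6.92×10^5 s / (86400 s/day) = 8.01 days.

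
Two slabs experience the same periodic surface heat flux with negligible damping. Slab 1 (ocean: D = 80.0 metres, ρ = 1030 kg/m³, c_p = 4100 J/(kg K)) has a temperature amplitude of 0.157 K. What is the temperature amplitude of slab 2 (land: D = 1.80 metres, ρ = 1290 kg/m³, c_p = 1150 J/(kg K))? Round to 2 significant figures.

20 K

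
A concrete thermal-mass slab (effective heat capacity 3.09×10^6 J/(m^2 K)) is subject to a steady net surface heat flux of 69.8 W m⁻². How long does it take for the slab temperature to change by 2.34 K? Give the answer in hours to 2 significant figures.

Areal heat capacity C = 3.09×10^6 J/(m^2 K) (given).
Time required: Δt = C ΔT / F = 3.09×10^6 × 2.34 / 69.8 = 1.04×10^5 s.
In hours: 1.04×10^5 s / (3600 s/hour) = 28.8 hours.

29 hours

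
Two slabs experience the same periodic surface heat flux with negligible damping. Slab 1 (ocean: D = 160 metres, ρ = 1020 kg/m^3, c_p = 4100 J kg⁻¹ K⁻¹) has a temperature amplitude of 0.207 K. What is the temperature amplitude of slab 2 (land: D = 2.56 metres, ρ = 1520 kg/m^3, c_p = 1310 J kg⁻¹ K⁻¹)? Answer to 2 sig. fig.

27 K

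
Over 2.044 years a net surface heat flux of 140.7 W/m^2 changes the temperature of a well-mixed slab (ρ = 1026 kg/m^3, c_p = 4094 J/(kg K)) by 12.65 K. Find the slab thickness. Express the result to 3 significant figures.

Heat input Q = F Δt = 140.7 × 6.45×10^7 s = 9.08×10^9 J/m².
Required areal heat capacity C = Q / ΔT = 7.17×10^8 J/(m²·K).
Depth D = C / (ρ c_p) = 7.17×10^8 / (1026 × 4094) = 171 m.

171 m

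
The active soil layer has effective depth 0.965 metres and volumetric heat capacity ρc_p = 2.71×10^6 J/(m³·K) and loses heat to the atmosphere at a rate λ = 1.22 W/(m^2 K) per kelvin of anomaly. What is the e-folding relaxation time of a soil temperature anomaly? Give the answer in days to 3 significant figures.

24.8 days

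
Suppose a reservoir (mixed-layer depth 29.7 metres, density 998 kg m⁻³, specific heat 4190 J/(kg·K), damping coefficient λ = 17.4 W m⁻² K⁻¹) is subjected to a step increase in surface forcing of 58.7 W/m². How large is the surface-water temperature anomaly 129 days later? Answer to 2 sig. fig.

2.7 K

Areal heat capacity C = ρ c_p D = 998 × 4190 × 29.7 = 1.24×10^8 J/(m^2 K).
τ = C / λ = 1.24×10^8 / 17.4 = 7.14×10^6 s.
Equilibrium anomaly ΔT_eq = F / λ = 58.7 / 17.4 = 3.37 K.
t = 129 days = 1.11×10^7 s, so t/τ = 1.56.
ΔT(t) = ΔT_eq (1 − e^(−t/τ)) = 3.37 × (1 − e^−1.56) = 2.67 K.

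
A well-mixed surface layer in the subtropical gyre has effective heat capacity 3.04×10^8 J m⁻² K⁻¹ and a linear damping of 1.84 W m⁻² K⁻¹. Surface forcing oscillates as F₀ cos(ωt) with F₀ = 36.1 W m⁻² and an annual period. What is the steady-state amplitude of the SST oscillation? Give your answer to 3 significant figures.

0.596 K

Areal heat capacity C = 3.04×10^8 J m⁻² K⁻¹ (given).
Angular frequency ω = 2π / T = 2π / 3.15×10^7 s = 1.99×10^-7 s⁻¹.
√((Cω)² + λ²) = √((60.6)² + 1.84²) = 60.6 W/(m²·K).
Amplitude A = F₀ / √((Cω)²+λ²) = 36.1 / 60.6 = 0.596 K.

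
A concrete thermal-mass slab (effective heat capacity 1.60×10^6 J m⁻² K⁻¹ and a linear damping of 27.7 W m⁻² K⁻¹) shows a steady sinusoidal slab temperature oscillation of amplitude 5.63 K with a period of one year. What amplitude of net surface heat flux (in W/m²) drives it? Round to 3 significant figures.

Areal heat capacity C = 1.60×10^6 J m⁻² K⁻¹ (given).
ω = 2π / 3.15×10^7 s = 1.99×10^-7 s⁻¹.
√((Cω)² + λ²) = √((0.319)² + 27.7²) = 27.7 W/(m²·K).
F₀ = A × √((Cω)²+λ²) = 5.63 × 27.7 = 156 W/m².

156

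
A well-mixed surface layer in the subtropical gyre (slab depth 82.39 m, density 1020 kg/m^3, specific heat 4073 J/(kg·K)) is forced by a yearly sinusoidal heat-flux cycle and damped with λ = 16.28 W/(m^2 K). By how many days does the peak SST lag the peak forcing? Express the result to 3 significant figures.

Areal heat capacity C = ρ c_p D = 1020 × 4073 × 82.39 = 3.42×10^8 J m⁻² K⁻¹.
ω = 2π / 3.15×10^7 s = 1.99×10^-7 s⁻¹.
Phase lag φ = arctan(Cω/λ) = arctan(68.2/16.28) = 1.34 rad.
Time lag = φ / ω = 1.34 / 1.99×10^-7 = 6.71×10^6 s = 77.6 days.

77.6 days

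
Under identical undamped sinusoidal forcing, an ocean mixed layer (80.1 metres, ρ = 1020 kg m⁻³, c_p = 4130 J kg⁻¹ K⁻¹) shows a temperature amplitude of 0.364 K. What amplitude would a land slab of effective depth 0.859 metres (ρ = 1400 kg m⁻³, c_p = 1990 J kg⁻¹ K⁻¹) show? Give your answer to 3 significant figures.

51.3 K

C_ocean = 3.37×10^8 J/(m²·K); C_land = 2.39×10^6 J/(m²·K).
A ∝ 1/C ⇒ A_land = A_ocean × C_ocean/C_land = 0.364 × 141 = 51.3 K.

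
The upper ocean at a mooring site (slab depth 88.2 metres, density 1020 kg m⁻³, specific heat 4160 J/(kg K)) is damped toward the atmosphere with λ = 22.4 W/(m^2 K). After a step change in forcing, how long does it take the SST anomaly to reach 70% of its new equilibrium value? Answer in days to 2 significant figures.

Areal heat capacity C = ρ c_p D = 1020 × 4160 × 88.2 = 3.74×10^8 J/(m^2 K).
τ = C / λ = 3.74×10^8 / 22.4 = 1.67×10^7 s.
Fraction reached: 1 − e^(−t/τ) = 0.70 ⇒ t = −τ ln(1 − 0.70) = τ × 1.20.
t = 2.01×10^7 s = 233 days.

230 days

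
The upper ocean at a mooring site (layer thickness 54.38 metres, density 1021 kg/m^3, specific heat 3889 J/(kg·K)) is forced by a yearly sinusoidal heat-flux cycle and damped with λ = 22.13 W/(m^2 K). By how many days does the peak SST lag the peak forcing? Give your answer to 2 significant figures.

64 days

Areal heat capacity C = ρ c_p D = 1021 × 3889 × 54.38 = 2.16×10^8 J/(m^2 K).
ω = 2π / 3.15×10^7 s = 1.99×10^-7 s⁻¹.
Phase lag φ = arctan(Cω/λ) = arctan(43.0/22.13) = 1.10 rad.
Time lag = φ / ω = 1.10 / 1.99×10^-7 = 5.50×10^6 s = 63.7 days.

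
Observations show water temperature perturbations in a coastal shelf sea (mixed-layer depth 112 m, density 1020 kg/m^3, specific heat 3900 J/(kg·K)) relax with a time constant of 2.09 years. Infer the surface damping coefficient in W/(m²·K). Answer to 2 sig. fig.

6.8

Areal heat capacity C = ρ c_p D = 1020 × 3900 × 112 = 4.46×10^8 J m⁻² K⁻¹.
τ = 2.09 years = 6.60×10^7 s.
λ = C / τ = 4.46×10^8 / 6.60×10^7 = 6.76 W/(m²·K).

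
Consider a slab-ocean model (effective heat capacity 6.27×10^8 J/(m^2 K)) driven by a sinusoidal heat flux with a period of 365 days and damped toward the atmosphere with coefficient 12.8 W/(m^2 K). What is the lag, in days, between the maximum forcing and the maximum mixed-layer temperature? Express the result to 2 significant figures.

Areal heat capacity C = 6.27×10^8 J/(m^2 K) (given).
ω = 2π / 3.15×10^7 s = 1.99×10^-7 s⁻¹.
Phase lag φ = arctan(Cω/λ) = arctan(125/12.8) = 1.47 rad.
Time lag = φ / ω = 1.47 / 1.99×10^-7 = 7.37×10^6 s = 85.3 days.

85 days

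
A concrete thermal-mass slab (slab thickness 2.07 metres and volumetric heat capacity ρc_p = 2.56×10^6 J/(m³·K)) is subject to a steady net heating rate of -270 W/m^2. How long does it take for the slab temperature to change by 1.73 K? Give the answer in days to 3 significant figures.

Areal heat capacity C = ρc_p × D = 2.56×10^6 × 2.07 = 5.30×10^6 J m⁻² K⁻¹.
Time required: Δt = C ΔT / F = 5.30×10^6 × -1.73 / -270 = 34000 s.
In days: 34000 s / (86400 s/day) = 0.393 days.

0.393 days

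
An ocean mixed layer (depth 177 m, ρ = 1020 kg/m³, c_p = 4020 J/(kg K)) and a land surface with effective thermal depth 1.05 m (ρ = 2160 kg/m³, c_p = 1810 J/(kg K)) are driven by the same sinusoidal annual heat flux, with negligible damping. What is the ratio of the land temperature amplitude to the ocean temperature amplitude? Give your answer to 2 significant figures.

C_ocean = 1020 × 4020 × 177 = 7.26×10^8 J/(m²·K).
C_land = 2160 × 1810 × 1.05 = 4.11×10^6 J/(m²·K).
Undamped amplitude ∝ 1/C, so A_land/A_ocean = C_ocean/C_land = 177.

180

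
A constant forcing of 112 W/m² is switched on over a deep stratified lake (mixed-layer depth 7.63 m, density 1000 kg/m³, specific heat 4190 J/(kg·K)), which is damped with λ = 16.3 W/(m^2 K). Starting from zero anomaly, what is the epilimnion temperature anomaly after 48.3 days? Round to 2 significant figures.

Areal heat capacity C = ρ c_p D = 1000 × 4190 × 7.63 = 3.20×10^7 J/(m²·K).
τ = C / λ = 3.20×10^7 / 16.3 = 1.96×10^6 s.
Equilibrium anomaly ΔT_eq = F / λ = 112 / 16.3 = 6.87 K.
t = 48.3 days = 4.17×10^6 s, so t/τ = 2.13.
ΔT(t) = ΔT_eq (1 − e^(−t/τ)) = 6.87 × (1 − e^−2.13) = 6.05 K.

6.1 K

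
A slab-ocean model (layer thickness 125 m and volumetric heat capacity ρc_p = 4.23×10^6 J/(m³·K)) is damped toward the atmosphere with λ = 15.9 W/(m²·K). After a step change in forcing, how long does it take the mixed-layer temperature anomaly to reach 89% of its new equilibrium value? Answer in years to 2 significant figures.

Areal heat capacity C = ρc_p × D = 4.23×10^6 × 125 = 5.29×10^8 J/(m^2 K).
τ = C / λ = 5.29×10^8 / 15.9 = 3.33×10^7 s.
Fraction reached: 1 − e^(−t/τ) = 0.89 ⇒ t = −τ ln(1 − 0.89) = τ × 2.21.
t = 7.34×10^7 s = 2.33 years.

2.3 years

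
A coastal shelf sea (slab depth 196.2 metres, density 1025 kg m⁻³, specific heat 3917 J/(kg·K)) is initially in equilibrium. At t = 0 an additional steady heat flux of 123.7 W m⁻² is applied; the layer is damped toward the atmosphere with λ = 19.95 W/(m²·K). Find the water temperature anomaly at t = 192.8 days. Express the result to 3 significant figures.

2.13 K

Areal heat capacity C = ρ c_p D = 1025 × 3917 × 196.2 = 7.88×10^8 J m⁻² K⁻¹.
τ = C / λ = 7.88×10^8 / 19.95 = 3.95×10^7 s.
Equilibrium anomaly ΔT_eq = F / λ = 123.7 / 19.95 = 6.20 K.
t = 192.8 days = 1.67×10^7 s, so t/τ = 0.422.
ΔT(t) = ΔT_eq (1 − e^(−t/τ)) = 6.20 × (1 − e^−0.422) = 2.13 K.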